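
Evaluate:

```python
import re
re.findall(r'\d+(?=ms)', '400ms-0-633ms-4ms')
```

['400', '633', '4']

The lookaround is zero-width — it requires the adjacent text to match without consuming it, so the asserted text isn't part of the match.
Matches: at [0:3] → '400'; at [8:11] → '633'; at [14:15] → '4'.
`findall` yields the raw match text (3 of them) because the pattern has no groups.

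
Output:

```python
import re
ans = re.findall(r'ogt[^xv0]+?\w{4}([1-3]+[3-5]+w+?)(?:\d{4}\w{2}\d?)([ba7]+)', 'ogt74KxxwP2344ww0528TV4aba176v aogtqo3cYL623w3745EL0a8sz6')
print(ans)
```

Pattern: the literal 'ogt', then one or more of any character except [xv0] (lazy), then exactly 4 of a word character; then one or more of a character in [1-3], then one or more of a character in [3-5], then one or more of a literal 'w' (lazy) (captured); then exactly 4 of a digit, then exactly 2 of a word character, then optionally a digit (non-capturing group); then one or more of one of [ba7] (captured).
With 2 capturing groups, `findall` returns a 2-tuple per match.

[('2344ww', 'aba'), ('23w', 'a')]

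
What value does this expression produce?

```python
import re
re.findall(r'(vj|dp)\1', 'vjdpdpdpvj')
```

['dp']

The backreference `\1` re-matches whatever the first group consumed, character for character.
Walking the string: at [2:6] match 'dpdp', group 1 = 'dp'.
Because there's exactly one group, `findall` drops the full match and keeps group 1 from the one hit.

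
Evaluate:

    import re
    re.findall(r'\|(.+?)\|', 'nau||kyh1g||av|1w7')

['|kyh1g', 'av']

Matches: at [3:11] match '||kyh1g|', group 1 = '|kyh1g'; at [11:15] match '|av|', group 1 = 'av'.
With a single group, `findall` returns only what that group captured — 2 items.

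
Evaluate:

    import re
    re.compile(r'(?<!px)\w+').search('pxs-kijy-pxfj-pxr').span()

A negative assertion filters positions out without eating any characters.
The match spans [0:3] → 'pxs'.

(0, 3)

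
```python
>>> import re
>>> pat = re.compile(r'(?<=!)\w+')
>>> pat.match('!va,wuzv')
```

`re.match` only tries the pattern at the start of the string.
Here the string doesn't start with a match, so the call returns None.

None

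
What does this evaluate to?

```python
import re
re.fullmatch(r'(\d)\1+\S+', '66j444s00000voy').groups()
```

('6',)

The match spans [0:15] → '66j444s00000voy'.
Captured: group 1 = '6'.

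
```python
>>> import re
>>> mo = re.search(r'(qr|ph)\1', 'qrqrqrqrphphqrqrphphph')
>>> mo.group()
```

'qrqr'

After group 1 captures some text, `\1` only succeeds where that same text appears again.
The match spans [0:4] → 'qrqr'.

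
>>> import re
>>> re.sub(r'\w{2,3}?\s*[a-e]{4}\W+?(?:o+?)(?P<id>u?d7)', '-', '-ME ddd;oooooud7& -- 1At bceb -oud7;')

'-ME ddd;oooooud7& -- -;'

Pattern: 2 to 3 of a word character (lazy), then zero or more of whitespace; then exactly 4 of a character in [a-e], then one or more of a non-word character (lazy); then one or more of a literal 'o' (lazy) (non-capturing group); then optionally the literal 'u', then the literal 'd7' (captured as 'id').
Matches: at [21:35] → '1At bceb -oud7'.
`sub` substitutes '-' at each match site.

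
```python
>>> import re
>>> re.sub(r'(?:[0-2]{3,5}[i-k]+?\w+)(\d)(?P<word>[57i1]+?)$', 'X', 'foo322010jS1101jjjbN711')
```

'foo3X'

Every occurrence is swapped for 'X'.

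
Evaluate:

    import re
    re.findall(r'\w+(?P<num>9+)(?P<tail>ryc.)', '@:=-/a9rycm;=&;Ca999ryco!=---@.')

Pattern: one or more of a word character; then one or more of a literal '9' (captured as 'num'); then the literal 'ryc', then any character (captured as 'tail').
Scanning left to right: at [5:11] match 'a9rycm', groups = ('9', 'rycm'); at [15:24] match 'Ca999ryco', groups = ('9', 'ryco').
`findall` packs the 2 group values into a tuple for every match.

[('9', 'rycm'), ('9', 'ryco')]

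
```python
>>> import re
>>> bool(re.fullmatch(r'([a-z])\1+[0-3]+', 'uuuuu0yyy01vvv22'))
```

`fullmatch` succeeds only if the pattern covers the string from start to end.
Here the string isn't matched end-to-end, so the call returns None, and `bool(None)` is False.

False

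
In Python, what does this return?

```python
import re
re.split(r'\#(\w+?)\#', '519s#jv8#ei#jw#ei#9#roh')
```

Because the pattern has a capturing group, `split` also inserts each captured text between the pieces.

['519s', 'jv8', 'ei', 'jw', 'ei', '9', 'roh']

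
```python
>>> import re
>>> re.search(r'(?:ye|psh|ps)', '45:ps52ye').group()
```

'ps'

Unlike `match`, `search` isn't anchored — it looks for the pattern anywhere in the string.
The match spans [3:5] → 'ps'.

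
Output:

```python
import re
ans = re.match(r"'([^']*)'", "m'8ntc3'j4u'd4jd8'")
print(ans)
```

With `match`, the pattern is implicitly anchored at the beginning.
Here the pattern fails at index 0, so the call returns None.

None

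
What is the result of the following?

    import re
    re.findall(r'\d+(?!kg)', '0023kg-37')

['002', '37']

The negative lookahead/lookbehind blocks any match where the forbidden context is present.
Walking the string: at [0:3] → '002'; at [7:9] → '37'.
No capturing groups, so `findall` returns the 2 full match strings.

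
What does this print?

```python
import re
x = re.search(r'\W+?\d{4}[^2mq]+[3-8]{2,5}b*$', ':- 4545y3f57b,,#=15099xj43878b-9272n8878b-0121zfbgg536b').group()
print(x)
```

The pattern matches one or more of a non-word character (lazy), then exactly 4 of a digit; then one or more of any character except [2mq], then 2 to 5 of a character in [3-8], then zero or more of a literal 'b'; then anchored at the end.
`re.search` scans for the first position where the pattern succeeds.
The match spans [41:55] → '-0121zfbgg536b'.

-0121zfbgg536b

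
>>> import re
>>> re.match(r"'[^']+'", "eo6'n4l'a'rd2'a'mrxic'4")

None

`match` is anchored at position 0; if the pattern doesn't fit there, it returns None.
Here the string doesn't start with a match, so the call returns None.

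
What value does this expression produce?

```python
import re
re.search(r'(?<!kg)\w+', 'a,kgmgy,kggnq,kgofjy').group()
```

The negative lookahead/lookbehind blocks any match where the forbidden context is present.
The match spans [0:1] → 'a'.

'a'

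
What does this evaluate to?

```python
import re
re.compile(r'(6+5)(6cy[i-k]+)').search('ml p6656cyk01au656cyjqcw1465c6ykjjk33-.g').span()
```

Pattern: one or more of a literal '6', then the literal '5' (captured); then the literal '6cy', then one or more of a character in [i-k] (captured).
`search` walks the string left to right and returns the first match it finds.
The match spans [4:11] → '6656cyk'.
Captured: group 1 = '665', group 2 = '6cyk'.

(4, 11)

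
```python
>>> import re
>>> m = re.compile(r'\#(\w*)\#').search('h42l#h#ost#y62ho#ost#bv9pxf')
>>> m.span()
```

Unlike `match`, `search` isn't anchored — it looks for the pattern anywhere in the string.
The match spans [4:7] → '#h#'.
Captured: group 1 = 'h'.

(4, 7)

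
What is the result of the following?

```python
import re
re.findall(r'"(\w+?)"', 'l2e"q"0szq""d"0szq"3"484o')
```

['q', 'd', '3']

Matches: at [3:6] match '"q"', group 1 = 'q'; at [11:14] match '"d"', group 1 = 'd'; at [18:21] match '"3"', group 1 = '3'.
Because there's exactly one group, `findall` drops the full match and keeps group 1 from each hit.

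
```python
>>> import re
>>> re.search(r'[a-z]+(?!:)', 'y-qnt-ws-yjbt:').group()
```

'y'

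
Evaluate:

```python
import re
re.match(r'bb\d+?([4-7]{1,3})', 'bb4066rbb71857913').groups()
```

('66',)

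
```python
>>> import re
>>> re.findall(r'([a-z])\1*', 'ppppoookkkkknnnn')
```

['p', 'o', 'k', 'n']

After group 1 captures some text, `\1` only succeeds where that same text appears again.
Because there's exactly one group, `findall` drops the full match and keeps group 1 from each hit.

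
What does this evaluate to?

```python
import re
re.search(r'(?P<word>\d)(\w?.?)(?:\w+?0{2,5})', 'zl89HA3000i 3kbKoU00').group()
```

'89HA3000'

The match spans [2:10] → '89HA3000'.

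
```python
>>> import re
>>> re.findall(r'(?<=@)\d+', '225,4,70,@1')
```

['1']

Lookahead/lookbehind check context without consuming it, so the matched span excludes the asserted characters.
Matches: at [10:11] → '1'.
Since nothing is captured, `findall` lists the 1 matched substring directly.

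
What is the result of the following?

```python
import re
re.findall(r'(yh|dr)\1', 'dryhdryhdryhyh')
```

`\1` has to match the exact text group 1 already captured.
One capturing group, so `findall` returns just the captured substring from the one match — 1 in all.

['yh']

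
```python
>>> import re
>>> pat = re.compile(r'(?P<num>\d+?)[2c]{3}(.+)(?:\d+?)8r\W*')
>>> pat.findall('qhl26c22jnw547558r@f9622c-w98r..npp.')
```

[('26', 'jnw547558r@f9622c-w')]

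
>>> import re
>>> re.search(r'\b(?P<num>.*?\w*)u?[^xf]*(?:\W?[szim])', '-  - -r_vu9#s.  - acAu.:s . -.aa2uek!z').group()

'r_vu9#s.  - acAu.:s . -.aa2uek!z'

The match spans [6:38] → 'r_vu9#s.  - acAu.:s . -.aa2uek!z'.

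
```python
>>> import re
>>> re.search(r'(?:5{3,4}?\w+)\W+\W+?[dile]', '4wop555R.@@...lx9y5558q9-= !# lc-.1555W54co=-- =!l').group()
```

'555R.@@...l'

Pattern: 3 to 4 of the literal '5' (lazy), then one or more of a word character (non-capturing group); then one or more of a non-word character, then one or more of a non-word character (lazy), then one of [dile].
`re.search` scans for the first position where the pattern succeeds.
The match spans [4:15] → '555R.@@...l'.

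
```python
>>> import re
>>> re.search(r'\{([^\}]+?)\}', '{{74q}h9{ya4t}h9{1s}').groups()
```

The match spans [0:6] → '{{74q}'.
Captured: group 1 = '{74q'.

('{74q',)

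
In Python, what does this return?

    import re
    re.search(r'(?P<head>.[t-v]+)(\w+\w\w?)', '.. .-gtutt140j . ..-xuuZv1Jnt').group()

The pattern matches any character, then one or more of a character in [t-v] (captured as 'head'); then one or more of a word character, then a word character, then optionally a word character (captured).
`search` walks the string left to right and returns the first match it finds.
The match spans [5:14] → 'gtutt140j'.
Captured: group 1 = 'gtutt', group 2 = '140j'.

'gtutt140j'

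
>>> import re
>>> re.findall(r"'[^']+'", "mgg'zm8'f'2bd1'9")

Walking the string: at [3:8] → "'zm8'"; at [9:15] → "'2bd1'".
`findall` yields the raw match text (2 of them) because the pattern has no groups.

["'zm8'", "'2bd1'"]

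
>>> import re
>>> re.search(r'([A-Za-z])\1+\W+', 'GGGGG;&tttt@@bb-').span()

The backreference `\1` re-matches whatever the first group consumed, character for character.
`re.search` scans for the first position where the pattern succeeds.
The match spans [0:7] → 'GGGGG;&'.
Captured: group 1 = 'G'.

(0, 7)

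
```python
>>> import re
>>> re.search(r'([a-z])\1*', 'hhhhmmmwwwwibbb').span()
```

After group 1 captures some text, `\1` only succeeds where that same text appears again.
The match spans [0:4] → 'hhhh'.

(0, 4)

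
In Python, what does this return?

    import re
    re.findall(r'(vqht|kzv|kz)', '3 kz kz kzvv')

['kz', 'kz', 'kzv']

Branches in `(...|...)` are attempted left-to-right; the first branch that allows the whole pattern to succeed is taken.
With a single group, `findall` returns only what that group captured — 3 items.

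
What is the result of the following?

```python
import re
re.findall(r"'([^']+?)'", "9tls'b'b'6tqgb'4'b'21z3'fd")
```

['b', '6tqgb', 'b']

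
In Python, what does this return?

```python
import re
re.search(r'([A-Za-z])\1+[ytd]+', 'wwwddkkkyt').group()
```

'wwwdd'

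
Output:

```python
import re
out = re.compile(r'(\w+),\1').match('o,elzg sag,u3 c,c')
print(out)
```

`\1` is not a pattern — it's the concrete string captured by group 1, re-applied verbatim.
`re.match` only tries the pattern at the start of the string.
Here position 0 doesn't satisfy it, so the call returns None.

None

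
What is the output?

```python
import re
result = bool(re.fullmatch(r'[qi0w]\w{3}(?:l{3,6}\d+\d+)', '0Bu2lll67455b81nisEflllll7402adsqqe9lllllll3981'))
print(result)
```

False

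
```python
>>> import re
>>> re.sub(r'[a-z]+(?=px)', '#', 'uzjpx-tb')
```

Because the assertion is zero-width, the text it checks is not consumed and won't appear in the result.
`sub` substitutes '#' at each match site.

'#px-tb'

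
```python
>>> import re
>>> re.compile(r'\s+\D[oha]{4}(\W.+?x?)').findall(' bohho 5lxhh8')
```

[' 5']

This matches one or more of whitespace, then a non-digit, then exactly 4 of one of [oha]; then a non-word character, then one or more of any character (lazy), then optionally a literal 'x' (captured).
With the lazy modifier that quantifier settles for the fewest repetitions that let the rest of the pattern succeed (the atoms after it are unaffected and can still be greedy).
Scanning left to right: at [0:8] match ' bohho 5', group 1 = ' 5'.
`findall` collects group 1 from the one match (1 total).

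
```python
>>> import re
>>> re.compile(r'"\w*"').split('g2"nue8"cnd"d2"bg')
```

['g2', 'cnd', 'bg']

Splitting on the pattern gives 3 pieces.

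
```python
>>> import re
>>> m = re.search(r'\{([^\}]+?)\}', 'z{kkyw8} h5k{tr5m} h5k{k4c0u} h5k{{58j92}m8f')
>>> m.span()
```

(1, 8)

`re.search` tries every starting position until one works.
The match spans [1:8] → '{kkyw8}'.
Captured: group 1 = 'kkyw8'.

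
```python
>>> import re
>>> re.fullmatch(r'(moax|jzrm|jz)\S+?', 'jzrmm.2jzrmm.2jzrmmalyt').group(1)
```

'jzrm'

The regex engine tests alternatives in the order written; an earlier branch that matches wins even if a later one would match more.
`re.fullmatch` is like wrapping the pattern in `^…$` (in single-line mode).
The match spans [0:23] → 'jzrmm.2jzrmm.2jzrmmalyt'.
Captured: group 1 = 'jzrm'.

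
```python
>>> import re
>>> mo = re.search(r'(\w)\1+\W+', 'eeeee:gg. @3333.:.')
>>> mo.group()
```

'eeeee:'

The backreference `\1` re-matches whatever the first group consumed, character for character.
The match spans [0:6] → 'eeeee:'.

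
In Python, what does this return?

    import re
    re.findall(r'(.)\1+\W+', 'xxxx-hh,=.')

['x', 'h']

A backreference is literal: `\1` must see the identical characters the first group matched.
One capturing group, so `findall` returns just the captured substring from each match — 2 in all.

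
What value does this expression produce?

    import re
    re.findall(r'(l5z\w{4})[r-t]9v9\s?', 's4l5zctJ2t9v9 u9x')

['l5zctJ2']

This matches the literal 'l5z', then exactly 4 of a word character (captured); then a character in [r-t], then the literal '9v9'; then optionally whitespace.
Walking the string: at [2:14] match 'l5zctJ2t9v9 ', group 1 = 'l5zctJ2'.
`findall` collects group 1 from the one match (1 total).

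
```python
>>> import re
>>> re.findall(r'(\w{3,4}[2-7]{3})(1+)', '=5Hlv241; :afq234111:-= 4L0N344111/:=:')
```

[('afq234', '111'), ('4L0N344', '111')]

2 groups means each result is a tuple of 2 captured strings — 2 here.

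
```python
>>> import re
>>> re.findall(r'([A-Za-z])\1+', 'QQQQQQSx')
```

['Q']

A backreference is literal: `\1` must see the identical characters the first group matched.
Matches: at [0:6] match 'QQQQQQ', group 1 = 'Q'.
`findall` collects group 1 from the one match (1 total).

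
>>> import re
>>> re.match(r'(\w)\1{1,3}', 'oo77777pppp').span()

`\1` is not a pattern — it's the concrete string captured by group 1, re-applied verbatim.
`match` is anchored at position 0; if the pattern doesn't fit there, it returns None.
The match spans [0:2] → 'oo'.
Captured: group 1 = 'o'.

(0, 2)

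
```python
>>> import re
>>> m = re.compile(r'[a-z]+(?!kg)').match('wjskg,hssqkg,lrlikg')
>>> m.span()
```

Because the assertion is negative and zero-width, positions next to the forbidden text are skipped.
`re.match` won't scan ahead — the pattern has to work from the very first character.
The match spans [0:5] → 'wjskg'.

(0, 5)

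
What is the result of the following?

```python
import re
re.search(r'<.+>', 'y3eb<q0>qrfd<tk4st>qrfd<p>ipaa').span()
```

The match spans [4:26] → '<q0>qrfd<tk4st>qrfd<p>'.

(4, 26)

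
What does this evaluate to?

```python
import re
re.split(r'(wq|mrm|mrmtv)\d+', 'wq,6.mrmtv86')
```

Matches to split on: at [5:12] → 'mrmtv86'.
With a capturing group present, the delimiter's captured portion is kept in the result list.

['wq,6.', 'mrmtv', '']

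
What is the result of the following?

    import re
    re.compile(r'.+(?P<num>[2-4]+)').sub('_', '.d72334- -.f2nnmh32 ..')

This matches one or more of any character; then one or more of a character in [2-4] (captured as 'num').
Matches: at [0:19] → '.d72334- -.f2nnmh32'.
Each match is replaced by '_'.

'_ ..'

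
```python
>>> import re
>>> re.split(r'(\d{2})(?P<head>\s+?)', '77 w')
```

['', '77', ' ', 'w']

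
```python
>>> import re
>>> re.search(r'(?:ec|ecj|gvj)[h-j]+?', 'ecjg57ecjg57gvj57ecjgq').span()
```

The match spans [0:3] → 'ecj'.

(0, 3)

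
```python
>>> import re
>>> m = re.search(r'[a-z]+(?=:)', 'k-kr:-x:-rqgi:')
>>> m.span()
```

(2, 4)

Because the assertion is zero-width, the text it checks is not consumed and won't appear in the result.
The match spans [2:4] → 'kr'.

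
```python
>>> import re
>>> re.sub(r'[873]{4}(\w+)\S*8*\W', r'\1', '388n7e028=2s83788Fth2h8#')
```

'388n7e028=2s8Fth2h8'

This matches exactly 4 of one of [873]; then one or more of a word character (captured); then zero or more of a non-whitespace character; then zero or more of the literal '8', then a non-word character.
Matches: at [12:24] → '83788Fth2h8#'.
Each match is replaced using the text its own group 1 captured.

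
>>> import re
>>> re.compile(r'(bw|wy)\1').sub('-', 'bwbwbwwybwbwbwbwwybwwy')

'-bwwy--wybwwy'

The backreference `\1` re-matches whatever the first group consumed, character for character.
Matches: at [0:4] → 'bwbw'; at [8:12] → 'bwbw'; at [12:16] → 'bwbw'.
Each match is replaced by '-'.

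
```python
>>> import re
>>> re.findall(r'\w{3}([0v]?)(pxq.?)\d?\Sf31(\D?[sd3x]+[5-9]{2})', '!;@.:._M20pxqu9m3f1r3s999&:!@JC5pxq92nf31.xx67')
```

[('', 'pxq9', '.xx67')]

Pattern: exactly 3 of a word character; then optionally one of [0v] (captured); then the literal 'p', then the literal 'xq', then optionally any character (captured); then optionally a digit, then a non-whitespace character, then the literal 'f31'; then optionally a non-digit, then one or more of one of [sd3x], then exactly 2 of a character in [5-9] (captured).
`findall` packs the 3 group values into a tuple for every match.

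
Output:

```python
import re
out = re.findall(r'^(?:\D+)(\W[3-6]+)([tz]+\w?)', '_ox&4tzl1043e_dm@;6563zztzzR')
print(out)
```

Pattern: anchored at the start of the string; then one or more of a non-digit (non-capturing group); then a non-word character, then one or more of a character in [3-6] (captured); then one or more of one of [tz], then optionally a word character (captured).
Matches: at [0:8] match '_ox&4tzl', groups = ('&4', 'tzl').
`findall` packs the 2 group values into a tuple for every match.

[('&4', 'tzl')]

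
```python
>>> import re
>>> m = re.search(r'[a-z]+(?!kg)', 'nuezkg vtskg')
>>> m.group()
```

'nuezkg'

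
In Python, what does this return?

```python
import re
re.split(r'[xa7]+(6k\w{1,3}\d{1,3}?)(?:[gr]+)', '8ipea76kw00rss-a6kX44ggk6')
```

['8ipe', '6kw00', 'ss-', '6kX44', 'k6']

Because the pattern has a capturing group, `split` also inserts each captured text between the pieces.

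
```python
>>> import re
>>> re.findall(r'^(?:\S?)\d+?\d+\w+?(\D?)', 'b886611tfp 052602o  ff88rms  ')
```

['f']

The `?` after the quantifier makes it lazy — it takes as little as possible before letting the rest of the pattern try.
`findall` collects group 1 from the one match (1 total).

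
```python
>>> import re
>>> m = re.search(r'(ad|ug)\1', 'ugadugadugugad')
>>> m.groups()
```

After group 1 captures some text, `\1` only succeeds where that same text appears again.
`re.search` scans for the first position where the pattern succeeds.
The match spans [8:12] → 'ugug'.
Captured: group 1 = 'ug'.

('ug',)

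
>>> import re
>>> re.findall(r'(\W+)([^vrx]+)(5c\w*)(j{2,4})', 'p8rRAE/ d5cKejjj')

[('/ ', 'd', '5cKej', 'jj')]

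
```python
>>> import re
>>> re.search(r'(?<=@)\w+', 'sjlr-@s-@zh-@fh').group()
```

's'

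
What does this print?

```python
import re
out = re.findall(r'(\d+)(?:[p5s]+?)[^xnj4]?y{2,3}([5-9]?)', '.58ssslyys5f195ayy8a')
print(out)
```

Pattern: one or more of a digit (captured); then one or more of one of [p5s] (lazy) (non-capturing group); then optionally any character except [xnj4], then 2 to 3 of the literal 'y'; then optionally a character in [5-9] (captured).
`findall` packs the 2 group values into a tuple for every match.

[('58', ''), ('19', '8')]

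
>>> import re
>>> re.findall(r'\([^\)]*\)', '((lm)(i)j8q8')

Walking the string: at [0:5] → '((lm)'; at [5:8] → '(i)'.
With no groups in the pattern, `findall` gives back each whole match — 2 here.

['((lm)', '(i)']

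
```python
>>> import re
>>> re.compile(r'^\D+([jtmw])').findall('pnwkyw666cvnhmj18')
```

['w']

Pattern: anchored at the start of the string; then one or more of a non-digit; then one of [jtmw] (captured).
Because there's exactly one group, `findall` drops the full match and keeps group 1 from the one hit.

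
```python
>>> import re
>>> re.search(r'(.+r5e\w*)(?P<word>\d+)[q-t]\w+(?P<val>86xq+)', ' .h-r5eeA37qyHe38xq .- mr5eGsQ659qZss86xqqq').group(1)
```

The match spans [0:43] → ' .h-r5eeA37qyHe38xq .- mr5eGsQ659qZss86xqqq'.
Captured: group 1 = ' .h-r5eeA37qyHe38xq .- mr5eGsQ65', group 2 = '9', group 3 = '86xqqq'.

' .h-r5eeA37qyHe38xq .- mr5eGsQ65'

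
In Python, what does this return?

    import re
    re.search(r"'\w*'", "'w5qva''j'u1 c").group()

Unlike `match`, `search` isn't anchored — it looks for the pattern anywhere in the string.
The match spans [0:7] → "'w5qva'".

"'w5qva'"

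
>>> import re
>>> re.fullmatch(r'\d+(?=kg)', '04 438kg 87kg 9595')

None

`fullmatch` succeeds only if the pattern covers the string from start to end.
Here there's no way to consume every character, so the call returns None.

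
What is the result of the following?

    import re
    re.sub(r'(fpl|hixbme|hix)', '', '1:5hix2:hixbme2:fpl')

'1:52:2:'

The regex engine tests alternatives in the order written; an earlier branch that matches wins even if a later one would match more.
Matches: at [3:6] → 'hix'; at [8:14] → 'hixbme'; at [16:19] → 'fpl'.
`sub` substitutes '' at each match site.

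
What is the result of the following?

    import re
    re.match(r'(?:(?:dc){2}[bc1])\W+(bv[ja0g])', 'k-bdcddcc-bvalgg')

With `match`, the pattern is implicitly anchored at the beginning.
Here the pattern fails at index 0, so the call returns None.

None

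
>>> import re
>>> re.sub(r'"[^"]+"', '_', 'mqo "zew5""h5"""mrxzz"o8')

'mqo __"_o8'

Matches: at [4:10] → '"zew5"'; at [10:14] → '"h5"'; at [15:22] → '"mrxzz"'.
Each match is replaced by '_'.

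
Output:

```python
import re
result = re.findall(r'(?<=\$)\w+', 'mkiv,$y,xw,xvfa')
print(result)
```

['y']

Lookahead/lookbehind check context without consuming it, so the matched span excludes the asserted characters.
Scanning left to right: at [6:7] → 'y'.
No capturing groups, so `findall` returns the 1 full match string.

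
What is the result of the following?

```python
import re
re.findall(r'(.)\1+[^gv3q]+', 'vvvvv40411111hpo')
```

['v']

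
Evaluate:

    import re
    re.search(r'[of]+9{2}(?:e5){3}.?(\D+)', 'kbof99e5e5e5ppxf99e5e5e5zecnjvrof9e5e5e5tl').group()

The pattern matches one or more of one of [of]; then exactly 2 of the literal '9', then the literal 'e5' repeated 3 times, then optionally any character; then one or more of a non-digit (captured).
Unlike `match`, `search` isn't anchored — it looks for the pattern anywhere in the string.
The match spans [2:16] → 'of99e5e5e5ppxf'.
Captured: group 1 = 'pxf'.

'of99e5e5e5ppxf'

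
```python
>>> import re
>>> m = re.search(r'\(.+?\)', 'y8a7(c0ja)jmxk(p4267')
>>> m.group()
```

'(c0ja)'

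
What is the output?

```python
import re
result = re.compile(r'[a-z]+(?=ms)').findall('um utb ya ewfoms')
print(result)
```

['ewfo']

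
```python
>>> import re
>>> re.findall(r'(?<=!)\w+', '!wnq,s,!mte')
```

['wnq', 'mte']

The `(?=…)`/`(?<=…)` assertion just peeks at neighbouring text; it doesn't advance the match position.
Matches: at [1:4] → 'wnq'; at [8:11] → 'mte'.
No capturing groups, so `findall` returns the 2 full match strings.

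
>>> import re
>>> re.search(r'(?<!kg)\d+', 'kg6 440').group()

'440'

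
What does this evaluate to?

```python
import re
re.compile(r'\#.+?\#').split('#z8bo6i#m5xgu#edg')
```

['', 'm5xgu#edg']

Lazy quantifiers expand one character at a time until the remainder of the pattern can match.
Matches to split on: at [0:8] → '#z8bo6i#'.
Each match becomes a cut point; 2 segments remain.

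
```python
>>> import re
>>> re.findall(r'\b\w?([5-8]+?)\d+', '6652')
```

['6']

With a single group, `findall` returns only what that group captured — 1 item.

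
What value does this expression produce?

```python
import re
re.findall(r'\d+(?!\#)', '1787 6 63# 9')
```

['1787', '6', '6', '9']

The negative lookahead/lookbehind blocks any match where the forbidden context is present.
Scanning left to right: at [0:4] → '1787'; at [5:6] → '6'; at [7:8] → '6'; at [11:12] → '9'.
`findall` yields the raw match text (4 of them) because the pattern has no groups.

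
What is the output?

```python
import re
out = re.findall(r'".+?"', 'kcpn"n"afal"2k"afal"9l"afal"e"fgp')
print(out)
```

Scanning left to right: at [4:7] → '"n"'; at [11:15] → '"2k"'; at [19:23] → '"9l"'; at [27:30] → '"e"'.
With no groups in the pattern, `findall` gives back each whole match — 4 here.

['"n"', '"2k"', '"9l"', '"e"']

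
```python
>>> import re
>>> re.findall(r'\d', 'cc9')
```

['9']

The pattern matches a digit.
With no groups in the pattern, `findall` gives back each whole match — 1 here.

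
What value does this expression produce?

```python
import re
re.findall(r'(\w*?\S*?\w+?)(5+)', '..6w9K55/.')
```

[('..6w9K', '55')]

The pattern matches zero or more of a word character (lazy), then zero or more of a non-whitespace character (lazy), then one or more of a word character (lazy) (captured); then one or more of a literal '5' (captured).
Walking the string: at [0:8] match '..6w9K55', groups = ('..6w9K', '55').
2 groups means the one result is a tuple of 2 captured strings — 1 here.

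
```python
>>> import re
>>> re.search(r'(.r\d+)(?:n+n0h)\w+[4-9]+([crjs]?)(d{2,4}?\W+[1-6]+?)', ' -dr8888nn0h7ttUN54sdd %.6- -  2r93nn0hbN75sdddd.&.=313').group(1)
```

'dr8888'

The pattern matches any character, then a literal 'r', then one or more of a digit (captured); then one or more of a literal 'n', then the literal 'n0h' (non-capturing group); then one or more of a word character, then one or more of a character in [4-9]; then optionally one of [crjs] (captured); then 2 to 4 of the literal 'd' (lazy), then one or more of a non-word character, then one or more of a character in [1-6] (lazy) (captured).
`search` walks the string left to right and returns the first match it finds.
The match spans [2:26] → 'dr8888nn0h7ttUN54sdd %.6'.
Captured: group 1 = 'dr8888', group 2 = 's', group 3 = 'dd %.6'.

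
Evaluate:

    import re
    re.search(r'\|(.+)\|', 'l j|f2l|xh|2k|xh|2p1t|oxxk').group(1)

'f2l|xh|2k|xh|2p1t'

`re.search` tries every starting position until one works.
The match spans [3:22] → '|f2l|xh|2k|xh|2p1t|'.
Captured: group 1 = 'f2l|xh|2k|xh|2p1t'.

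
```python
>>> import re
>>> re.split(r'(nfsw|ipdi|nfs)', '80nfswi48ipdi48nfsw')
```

`|` is ordered: at each position the engine commits to the first alternative that works.
Matches to split on: at [2:6] → 'nfsw'; at [9:13] → 'ipdi'; at [15:19] → 'nfsw'.
With a capturing group present, the delimiter's captured portion is kept in the result list.

['80', 'nfsw', 'i48', 'ipdi', '48', 'nfsw', '']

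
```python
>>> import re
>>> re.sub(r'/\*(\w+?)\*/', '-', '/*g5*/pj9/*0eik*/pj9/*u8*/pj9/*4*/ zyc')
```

Every occurrence is swapped for '-'.

'-pj9-pj9-pj9- zyc'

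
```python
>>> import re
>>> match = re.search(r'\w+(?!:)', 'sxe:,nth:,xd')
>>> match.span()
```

(0, 2)

The negative lookaround is zero-width — it rules out positions where the adjacent text would match, without consuming anything.
The match spans [0:2] → 'sx'.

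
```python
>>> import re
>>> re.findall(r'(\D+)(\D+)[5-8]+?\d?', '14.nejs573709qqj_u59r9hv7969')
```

Pattern: one or more of a non-digit (captured); then one or more of a non-digit (captured); then one or more of a character in [5-8] (lazy), then optionally a digit.
With 2 capturing groups, `findall` returns a 2-tuple per match.

[('.nej', 's'), ('qqj_', 'u'), ('h', 'v')]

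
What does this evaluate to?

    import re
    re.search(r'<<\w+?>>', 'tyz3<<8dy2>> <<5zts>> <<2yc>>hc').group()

'<<8dy2>>'

The match spans [4:12] → '<<8dy2>>'.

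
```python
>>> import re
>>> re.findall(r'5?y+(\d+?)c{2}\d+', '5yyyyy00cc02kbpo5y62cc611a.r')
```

['00', '62']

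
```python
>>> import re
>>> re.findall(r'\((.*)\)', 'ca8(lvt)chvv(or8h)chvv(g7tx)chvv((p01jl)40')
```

One capturing group, so `findall` returns just the captured substring from the one match — 1 in all.

['lvt)chvv(or8h)chvv(g7tx)chvv((p01jl']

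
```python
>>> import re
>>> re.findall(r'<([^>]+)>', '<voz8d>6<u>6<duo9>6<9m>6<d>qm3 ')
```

['voz8d', 'u', 'duo9', '9m', 'd']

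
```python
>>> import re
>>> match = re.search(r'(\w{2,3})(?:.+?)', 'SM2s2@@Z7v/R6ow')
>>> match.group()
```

'SM2s'

The pattern matches 2 to 3 of a word character (captured); then one or more of any character (lazy) (non-capturing group).
With the lazy modifier that quantifier settles for the fewest repetitions that let the rest of the pattern succeed (the atoms after it are unaffected and can still be greedy).
Unlike `match`, `search` isn't anchored — it looks for the pattern anywhere in the string.
The match spans [0:4] → 'SM2s'.
Captured: group 1 = 'SM2'.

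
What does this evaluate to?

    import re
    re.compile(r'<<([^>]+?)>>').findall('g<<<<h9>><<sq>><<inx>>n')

Because there's exactly one group, `findall` drops the full match and keeps group 1 from each hit.

['<<h9', 'sq', 'inx']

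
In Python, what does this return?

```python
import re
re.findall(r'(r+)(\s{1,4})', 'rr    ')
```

This matches one or more of a literal 'r' (captured); then 1 to 4 of whitespace (captured).
Scanning left to right: at [0:6] match 'rr    ', groups = ('rr', '    ').
2 groups means the one result is a tuple of 2 captured strings — 1 here.

[('rr', '    ')]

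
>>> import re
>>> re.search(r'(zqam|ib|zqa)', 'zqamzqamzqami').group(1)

The match spans [0:4] → 'zqam'.
Captured: group 1 = 'zqam'.

'zqam'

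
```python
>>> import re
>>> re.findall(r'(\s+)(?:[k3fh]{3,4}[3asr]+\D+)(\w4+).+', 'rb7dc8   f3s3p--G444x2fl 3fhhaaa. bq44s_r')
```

[(' ', '44')]

The pattern matches one or more of whitespace (captured); then 3 to 4 of one of [k3fh], then one or more of one of [3asr], then one or more of a non-digit (non-capturing group); then a word character, then one or more of a literal '4' (captured); then one or more of any character.
2 groups means the one result is a tuple of 2 captured strings — 1 here.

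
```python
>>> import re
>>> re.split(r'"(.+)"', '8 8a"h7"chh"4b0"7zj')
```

Matches to split on: at [4:16] → '"h7"chh"4b0"'.
The group in the pattern means `split` returns the separators' captures alongside the pieces.

['8 8a', 'h7"chh"4b0', '7zj']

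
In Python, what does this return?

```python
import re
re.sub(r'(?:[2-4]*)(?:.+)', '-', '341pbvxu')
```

'-'

Every occurrence is swapped for '-'.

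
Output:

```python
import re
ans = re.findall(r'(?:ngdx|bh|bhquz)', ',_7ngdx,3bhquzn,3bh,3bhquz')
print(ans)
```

Alternation isn't longest-match — the leftmost alternative that fits at this position is chosen.
Walking the string: at [3:7] → 'ngdx'; at [9:11] → 'bh'; at [17:19] → 'bh'; at [21:23] → 'bh'.
`findall` yields the raw match text (4 of them) because the pattern has no groups.

['ngdx', 'bh', 'bh', 'bh']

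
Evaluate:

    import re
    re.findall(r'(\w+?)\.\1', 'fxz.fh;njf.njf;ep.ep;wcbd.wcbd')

['njf', 'ep', 'wcbd']

After group 1 captures some text, `\1` only succeeds where that same text appears again.
Scanning left to right: at [7:14] match 'njf.njf', group 1 = 'njf'; at [15:20] match 'ep.ep', group 1 = 'ep'; at [21:30] match 'wcbd.wcbd', group 1 = 'wcbd'.
`findall` collects group 1 from each match (3 total).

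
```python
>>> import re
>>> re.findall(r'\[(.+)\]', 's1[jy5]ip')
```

['jy5']

Because there's exactly one group, `findall` drops the full match and keeps group 1 from the one hit.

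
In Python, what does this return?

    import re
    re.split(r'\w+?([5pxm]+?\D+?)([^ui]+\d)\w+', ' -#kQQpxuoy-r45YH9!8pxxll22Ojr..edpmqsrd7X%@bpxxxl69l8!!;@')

[' -#', 'pxu', 'oy-r45YH9!8pxxll22Ojr..edpmqsrd7X%@bpxxxl69', '!!;@']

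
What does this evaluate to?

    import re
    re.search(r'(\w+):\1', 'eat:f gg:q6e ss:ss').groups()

('ss',)

The match spans [13:18] → 'ss:ss'.
Captured: group 1 = 'ss'.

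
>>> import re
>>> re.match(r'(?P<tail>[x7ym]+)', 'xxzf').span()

`match` is anchored at position 0; if the pattern doesn't fit there, it returns None.
The match spans [0:2] → 'xx'.

(0, 2)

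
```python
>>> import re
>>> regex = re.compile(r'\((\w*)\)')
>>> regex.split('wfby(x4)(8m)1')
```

['wfby', 'x4', '', '8m', '1']

Matches to split on: at [4:8] → '(x4)'; at [8:12] → '(8m)'.
Because the pattern has a capturing group, `split` also inserts each captured text between the pieces.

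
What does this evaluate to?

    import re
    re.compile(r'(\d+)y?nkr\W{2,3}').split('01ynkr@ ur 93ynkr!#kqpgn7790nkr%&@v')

This matches one or more of a digit (captured); then optionally the literal 'y', then the literal 'nkr', then 2 to 3 of a non-word character.
Matches to split on: at [0:8] → '01ynkr@ '; at [11:19] → '93ynkr!#'; at [24:34] → '7790nkr%&@'.
Because the pattern has a capturing group, `split` also inserts each captured text between the pieces.

['', '01', 'ur ', '93', 'kqpgn', '7790', 'v']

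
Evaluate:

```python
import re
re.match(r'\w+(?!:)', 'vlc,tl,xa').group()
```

The negative lookahead/lookbehind blocks any match where the forbidden context is present.
With `match`, the pattern is implicitly anchored at the beginning.
The match spans [0:3] → 'vlc'.

'vlc'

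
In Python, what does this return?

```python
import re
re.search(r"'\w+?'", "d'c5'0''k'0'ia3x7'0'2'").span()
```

(1, 5)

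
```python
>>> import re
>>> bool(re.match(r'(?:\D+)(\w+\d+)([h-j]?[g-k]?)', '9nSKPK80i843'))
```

Pattern: one or more of a non-digit (non-capturing group); then one or more of a word character, then one or more of a digit (captured); then optionally a character in [h-j], then optionally a character in [g-k] (captured).
`re.match` won't scan ahead — the pattern has to work from the very first character.
Here the string doesn't start with a match, so the call returns None, and `bool(None)` is False.

False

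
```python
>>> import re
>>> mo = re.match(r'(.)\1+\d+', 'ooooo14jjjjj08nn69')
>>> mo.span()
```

`\1` has to match the exact text group 1 already captured.
`re.match` only tries the pattern at the start of the string.
The match spans [0:7] → 'ooooo14'.
Captured: group 1 = 'o'.

(0, 7)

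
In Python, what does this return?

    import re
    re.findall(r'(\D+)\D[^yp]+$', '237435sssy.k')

['sssy']

The pattern matches one or more of a non-digit (captured); then a non-digit, then one or more of any character except [yp]; then anchored at the end.
Walking the string: at [6:12] match 'sssy.k', group 1 = 'sssy'.
Because there's exactly one group, `findall` drops the full match and keeps group 1 from the one hit.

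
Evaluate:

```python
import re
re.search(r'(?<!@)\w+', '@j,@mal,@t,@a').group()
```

`(?!…)`/`(?<!…)` only lets a position through if the neighbouring text does NOT match; no characters are consumed.
Unlike `match`, `search` isn't anchored — it looks for the pattern anywhere in the string.
The match spans [5:7] → 'al'.

'al'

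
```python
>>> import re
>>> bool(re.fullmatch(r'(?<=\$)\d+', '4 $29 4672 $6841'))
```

False

For `fullmatch`, every character of the input must be accounted for by the pattern.
Here the pattern can't cover the whole string, so the call returns None, and `bool(None)` is False.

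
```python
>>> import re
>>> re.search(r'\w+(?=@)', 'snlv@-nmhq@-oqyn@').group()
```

'snlv'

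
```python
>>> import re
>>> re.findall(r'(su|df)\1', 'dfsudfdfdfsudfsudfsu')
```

The backreference `\1` re-matches whatever the first group consumed, character for character.
Scanning left to right: at [4:8] match 'dfdf', group 1 = 'df'.
`findall` collects group 1 from the one match (1 total).

['df']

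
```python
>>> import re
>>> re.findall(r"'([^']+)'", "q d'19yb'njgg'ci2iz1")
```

['19yb']

`findall` collects group 1 from the one match (1 total).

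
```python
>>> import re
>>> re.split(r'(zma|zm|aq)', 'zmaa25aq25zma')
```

['', 'zma', 'a25', 'aq', '25', 'zma', '']

The regex engine tests alternatives in the order written; an earlier branch that matches wins even if a later one would match more.
Matches to split on: at [0:3] → 'zma'; at [6:8] → 'aq'; at [10:13] → 'zma'.
The group in the pattern means `split` returns the separators' captures alongside the pieces.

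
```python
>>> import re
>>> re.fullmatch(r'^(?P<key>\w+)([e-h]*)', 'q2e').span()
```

(0, 3)

Pattern: anchored at the start of the string; then one or more of a word character (captured as 'key'); then zero or more of a character in [e-h] (captured).
For `fullmatch`, every character of the input must be accounted for by the pattern.
The match spans [0:3] → 'q2e'.
Captured: group 1 = 'q2e', group 2 = ''.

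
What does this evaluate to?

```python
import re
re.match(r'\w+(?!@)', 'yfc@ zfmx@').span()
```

`re.match` won't scan ahead — the pattern has to work from the very first character.
The match spans [0:2] → 'yf'.

(0, 2)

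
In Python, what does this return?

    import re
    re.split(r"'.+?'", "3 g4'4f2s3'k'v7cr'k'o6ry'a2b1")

Matches to split on: at [4:11] → "'4f2s3'"; at [12:18] → "'v7cr'"; at [19:25] → "'o6ry'".
Splitting on the pattern gives 4 pieces.

['3 g4', 'k', 'k', 'a2b1']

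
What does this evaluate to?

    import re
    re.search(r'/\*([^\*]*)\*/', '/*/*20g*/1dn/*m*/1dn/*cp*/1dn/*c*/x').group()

'/*20g*/'

Unlike `match`, `search` isn't anchored — it looks for the pattern anywhere in the string.
The match spans [2:9] → '/*20g*/'.
Captured: group 1 = '20g'.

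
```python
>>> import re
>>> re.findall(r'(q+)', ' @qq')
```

['qq']

The pattern matches one or more of a literal 'q' (captured).
Scanning left to right: at [2:4] match 'qq', group 1 = 'qq'.
With a single group, `findall` returns only what that group captured — 1 item.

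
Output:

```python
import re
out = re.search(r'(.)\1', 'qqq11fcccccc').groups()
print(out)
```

('q',)

`\1` has to match the exact text group 1 already captured.
`search` walks the string left to right and returns the first match it finds.
The match spans [0:2] → 'qq'.
Captured: group 1 = 'q'.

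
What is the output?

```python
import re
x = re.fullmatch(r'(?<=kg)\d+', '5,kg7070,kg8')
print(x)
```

The positive lookaround only admits positions where the adjacent text matches; those characters stay outside the span.
`re.fullmatch` requires the pattern to consume the entire string.
Here the pattern can't cover the whole string, so the call returns None.

None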